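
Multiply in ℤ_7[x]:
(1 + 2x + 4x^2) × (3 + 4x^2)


Expand and collect like terms; reduce coefficients mod 7:
x^0: 1·3 = 3 ≡ 3 (mod 7)
x^1: 1·0 + 2·3 = 6 ≡ 6 (mod 7)
x^2: 1·4 + 2·0 + 4·3 = 16 ≡ 2 (mod 7)
x^3: 2·4 + 4·0 = 8 ≡ 1 (mod 7)
x^4: 4·4 = 16 ≡ 2 (mod 7)
Result: 3 + 6x + 2x^2 + x^3 + 2x^4

f · g = 3 + 6x + 2x^2 + x^3 + 2x^4


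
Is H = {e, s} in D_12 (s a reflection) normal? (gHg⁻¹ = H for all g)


H = {e, s} in D_12 (s a reflection)
r·s·r⁻¹ = sr⁻² ≠ s for n ≥ 3, so {e, s} is not closed under conjugation

No, not a normal subgroup


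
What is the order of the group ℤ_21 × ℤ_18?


|A × B| = |A| · |B|
|ℤ_21 × ℤ_18| = 21 × 18 = 378

|ℤ_21 × ℤ_18| = 378


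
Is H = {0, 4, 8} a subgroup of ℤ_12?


Subgroup test for H = {0, 4, 8} in (ℤ_12, +):
(1) 0 ∈ H? Yes
(2) Closure: for all a,b ∈ H, (a+b) mod 12 ∈ H? Yes
(3) Inverses: for all a ∈ H, -a mod 12 ∈ H? Yes

Yes, H is a subgroup of ℤ_12


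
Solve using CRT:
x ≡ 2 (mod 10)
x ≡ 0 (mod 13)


m₁ = 10, m₂ = 13, gcd = 1, so CRT applies. M = m₁·m₂ = 130
Let M₁ = M/m₁ = 13, M₂ = M/m₂ = 10
Find y₁ ≡ M₁⁻¹ (mod m₁): 13⁻¹ ≡ 7 (mod 10)
Find y₂ ≡ M₂⁻¹ (mod m₂): 10⁻¹ ≡ 4 (mod 13)
x = a₁·M₁·y₁ + a₂·M₂·y₂ = 2·13·7 + 0·10·4 = 182
Reduce mod 130: x ≡ 52
Check: 52 mod 10 = 2 ✓, 52 mod 13 = 0 ✓

x ≡ 52 (mod 130)


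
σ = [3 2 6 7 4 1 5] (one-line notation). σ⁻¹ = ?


To find σ⁻¹, swap domain and range:
σ(1) = 3 → σ⁻¹(3) = 1
σ(2) = 2 → σ⁻¹(2) = 2
σ(3) = 6 → σ⁻¹(6) = 3
σ(4) = 7 → σ⁻¹(7) = 4
σ(5) = 4 → σ⁻¹(4) = 5
σ(6) = 1 → σ⁻¹(1) = 6
σ(7) = 5 → σ⁻¹(5) = 7

σ⁻¹ = [6 2 1 5 7 3 4]


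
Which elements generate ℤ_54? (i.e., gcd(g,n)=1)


g generates ℤ_n iff gcd(g,n) = 1
Prime factors of 54: 2, 3
Generators are g ∈ {1,...,53} not divisible by any of these primes.
Generators: {1, 5, 7, 11, 13, 17, 19, 23, 25, 29, 31, 35, 37, 41, 43, 47, 49, 53}
Number of generators = φ(54) = 18

Generators of ℤ_54 = {1, 5, 7, 11, 13, 17, 19, 23, 25, 29, 31, 35, 37, 41, 43, 47, 49, 53}


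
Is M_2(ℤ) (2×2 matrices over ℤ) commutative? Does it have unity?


Matrix multiplication is non-commutative for n ≥ 2; the identity matrix I is the unity; singular matrices give zero divisors, so not an integral domain
Commutative: No
Integral domain: No
Has unity: Yes

M_2(ℤ) (2×2 matrices over ℤ): Commutative=No, Unity=Yes


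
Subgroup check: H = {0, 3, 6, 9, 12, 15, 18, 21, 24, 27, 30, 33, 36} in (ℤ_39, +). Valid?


Subgroup test for H = {0, 3, 6, 9, 12, 15, 18, 21, 24, 27, 30, 33, 36} in (ℤ_39, +):
(1) 0 ∈ H? Yes
(2) Closure: for all a,b ∈ H, (a+b) mod 39 ∈ H? Yes
(3) Inverses: for all a ∈ H, -a mod 39 ∈ H? Yes

Yes, H is a subgroup of ℤ_39


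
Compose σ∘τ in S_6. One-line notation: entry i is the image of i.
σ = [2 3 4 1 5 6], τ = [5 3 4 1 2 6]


σ∘τ: apply τ first, then σ
1 →τ 5 →σ 5
2 →τ 3 →σ 4
3 →τ 4 →σ 1
4 →τ 1 →σ 2
5 →τ 2 →σ 3
6 →τ 6 →σ 6

σ∘τ = [5 4 1 2 3 6]


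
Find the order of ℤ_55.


ℤ_n has n elements.

|ℤ_55| = 55


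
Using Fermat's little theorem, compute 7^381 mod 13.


Fermat's little theorem: if p is prime and gcd(a,p)=1, then a^(p-1) ≡ 1 (mod p)
p = 13 is prime, gcd(7,13) = 1
Reduce exponent: 381 mod 12 = 9
So 7^381 ≡ 7^9 (mod 13)
7^9 mod 13 = 8

7^381 ≡ 8 (mod 13)


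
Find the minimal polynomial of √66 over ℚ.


√66 satisfies x² - 66 = 0, irreducible over ℚ since 66 is squarefree

Minimal polynomial: x² - 66


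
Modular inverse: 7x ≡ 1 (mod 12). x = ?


Use the extended Euclidean algorithm to write 1 = 7·s + 12·t; then s mod 12 is the inverse.
Euclidean algorithm:
  7 = 0·12 + 7
  12 = 1·7 + 5
  7 = 1·5 + 2
  5 = 2·2 + 1
  2 = 2·1 + 0
gcd(7,12) = 1
Back-substitution gives: 7·(-5) + 12·(3) = 1
So 7⁻¹ ≡ -5 ≡ 7 (mod 12)
Check: 7 × 7 = 49 ≡ 1 (mod 12) ✓

7⁻¹ ≡ 7 (mod 12)


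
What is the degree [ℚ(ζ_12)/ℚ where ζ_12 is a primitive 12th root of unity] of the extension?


[ℚ(ζ_n):ℚ] = deg Φ_n(x) = φ(n). Here φ(12) = 4

[ℚ(ζ_12)/ℚ where ζ_12 is a primitive 12th root of unity] = 4


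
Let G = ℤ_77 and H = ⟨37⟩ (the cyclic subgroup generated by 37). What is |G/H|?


|⟨37⟩| = n / gcd(37, 77) = 77 / 1 = 77
H is normal (ℤ_77 is abelian).
|G/H| = |G| / |H| = 77 / 77 = 1

|G/H| = 1


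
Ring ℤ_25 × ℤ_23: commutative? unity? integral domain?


Direct product ring; commutative with unity (1,1); but (1,0)·(0,1) = (0,0) gives zero divisors, so not an integral domain
Commutative: Yes
Integral domain: No
Has unity: Yes

ℤ_25 × ℤ_23: Commutative=Yes, Unity=Yes


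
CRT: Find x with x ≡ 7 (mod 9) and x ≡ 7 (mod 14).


m₁ = 9, m₂ = 14, gcd = 1, so CRT applies. M = m₁·m₂ = 126
Let M₁ = M/m₁ = 14, M₂ = M/m₂ = 9
Find y₁ ≡ M₁⁻¹ (mod m₁): 14⁻¹ ≡ 2 (mod 9)
Find y₂ ≡ M₂⁻¹ (mod m₂): 9⁻¹ ≡ 11 (mod 14)
x = a₁·M₁·y₁ + a₂·M₂·y₂ = 7·14·2 + 7·9·11 = 889
Reduce mod 126: x ≡ 7
Check: 7 mod 9 = 7 ✓, 7 mod 14 = 7 ✓

x ≡ 7 (mod 126)


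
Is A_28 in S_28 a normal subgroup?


H = A_28 in S_28
A_28 has index 2 in S_28, and every subgroup of index 2 is normal

Yes, normal subgroup


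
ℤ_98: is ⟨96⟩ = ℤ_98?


g generates ℤ_n iff gcd(g, n) = 1
gcd(96, 98) = 2
Since gcd = 2 ≠ 1, ⟨96⟩ has order 49 < 98, so 96 is not a generator.

No, 96 does not generate ℤ_98


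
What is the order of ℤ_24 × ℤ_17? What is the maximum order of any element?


|ℤ_24 × ℤ_17| = 24 × 17 = 408
Max element order = lcm(24,17) = 408
Cyclic? Yes (gcd=1)

|ℤ_24×ℤ_17| = 408, max element order = 408


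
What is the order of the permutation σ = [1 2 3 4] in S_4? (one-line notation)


Cycle decomposition: identity (all elements fixed)
Order = 1 (identity has order 1)

ord(σ) = 1


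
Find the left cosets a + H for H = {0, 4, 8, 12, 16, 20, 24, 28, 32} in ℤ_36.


H = {0, 4, 8, 12, 16, 20, 24, 28, 32}, |H| = 9
Number of cosets = |G|/|H| = 36/9 = 4
0 + H = {0, 4, 8, 12, 16, 20, 24, 28, 32}
1 + H = {1, 5, 9, 13, 17, 21, 25, 29, 33}
2 + H = {2, 6, 10, 14, 18, 22, 26, 30, 34}
3 + H = {3, 7, 11, 15, 19, 23, 27, 31, 35}

Cosets: 0+H={0,4,8,12,16,20,24,28,32}; 1+H={1,5,9,13,17,21,25,29,33}; 2+H={2,6,10,14,18,22,26,30,34}; 3+H={3,7,11,15,19,23,27,31,35}


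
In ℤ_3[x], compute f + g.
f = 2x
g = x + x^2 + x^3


Add coefficients mod 3:
x^0: 0 + 0 = 0 (mod 3)
x^1: 2 + 1 = 0 (mod 3)
x^2: 0 + 1 = 1 (mod 3)
x^3: 0 + 1 = 1 (mod 3)
Result: x^2 + x^3

f + g = x^2 + x^3


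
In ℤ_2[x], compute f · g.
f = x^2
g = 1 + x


Expand and collect like terms; reduce coefficients mod 2:
x^0: 0·1 = 0 ≡ 0 (mod 2)
x^1: 0·1 + 0·1 = 0 ≡ 0 (mod 2)
x^2: 0·1 + 1·1 = 1 ≡ 1 (mod 2)
x^3: 1·1 = 1 ≡ 1 (mod 2)
Result: x^2 + x^3

f · g = x^2 + x^3


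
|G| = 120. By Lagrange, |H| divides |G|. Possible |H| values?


Lagrange's theorem: |H| divides |G|
|G| = 120
Divisors of 120: 1, 2, 3, 4, 5, 6, 8, 10, 12, 15, 20, 24, 30, 40, 60, 120

Possible subgroup orders: {1, 2, 3, 4, 5, 6, 8, 10, 12, 15, 20, 24, 30, 40, 60, 120}


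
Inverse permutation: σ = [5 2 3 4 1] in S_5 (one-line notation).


To find σ⁻¹, swap domain and range:
σ(1) = 5 → σ⁻¹(5) = 1
σ(2) = 2 → σ⁻¹(2) = 2
σ(3) = 3 → σ⁻¹(3) = 3
σ(4) = 4 → σ⁻¹(4) = 4
σ(5) = 1 → σ⁻¹(1) = 5

σ⁻¹ = [5 2 3 4 1]


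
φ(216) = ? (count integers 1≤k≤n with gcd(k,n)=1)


Factor n: 216 = 2^3 × 3^3
φ(n) = n · ∏(1 - 1/p) over distinct primes p | n
φ(216) = 216 · (1 - 1/2) · (1 - 1/3) = 72

φ(216) = 72


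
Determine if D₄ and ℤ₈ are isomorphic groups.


Comparing D₄ and ℤ₈:
D₄ is non-abelian, ℤ₈ is abelian

No, D₄ ≇ ℤ₈


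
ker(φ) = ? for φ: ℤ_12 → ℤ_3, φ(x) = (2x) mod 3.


Kernel = preimage of identity
ker(φ) = {x ∈ ℤ_12 : 2x ≡ 0 (mod 3)}. Since 3 | 12, φ is well-defined. The kernel is the cyclic subgroup ⟨3⟩ of ℤ_12 (order 4), i.e. {0, 3, 6, 9}

ker(φ) = {0, 3, 6, 9}


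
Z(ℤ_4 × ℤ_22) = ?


Z(G) = {g ∈ G | gx = xg for all x ∈ G}
Direct product of abelian groups is abelian, so Z(G) = G

Z(ℤ_4 × ℤ_22) = ℤ_4 × ℤ_22


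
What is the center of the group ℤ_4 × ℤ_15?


Z(G) = {g ∈ G | gx = xg for all x ∈ G}
Direct product of abelian groups is abelian, so Z(G) = G

Z(ℤ_4 × ℤ_15) = ℤ_4 × ℤ_15


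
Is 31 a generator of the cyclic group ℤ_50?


g generates ℤ_n iff gcd(g, n) = 1
gcd(31, 50) = 1
Since gcd = 1, 31 is a generator.

Yes, 31 generates ℤ_50


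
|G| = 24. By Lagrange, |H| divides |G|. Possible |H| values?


Lagrange's theorem: |H| divides |G|
|G| = 24
Divisors of 24: 1, 2, 3, 4, 6, 8, 12, 24

Possible subgroup orders: {1, 2, 3, 4, 6, 8, 12, 24}


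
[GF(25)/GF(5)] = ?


GF(25) = GF(5^2), so the extension degree is 2

[GF(25)/GF(5)] = 2


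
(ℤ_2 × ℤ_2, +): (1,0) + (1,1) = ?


Operation: componentwise addition mod (2, 2)
(1,0) + (1,1) = ((a₁+b₁) mod 2, (a₂+b₂) mod 2) with a = (1,0), b = (1,1)

(1,0) + (1,1) = (0,1)


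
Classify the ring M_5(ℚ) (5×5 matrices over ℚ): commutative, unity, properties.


Matrix multiplication is non-commutative for n ≥ 2; the identity matrix I is the unity; singular matrices give zero divisors, so not an integral domain
Commutative: No
Integral domain: No
Has unity: Yes

M_5(ℚ) (5×5 matrices over ℚ): Commutative=No, Unity=Yes


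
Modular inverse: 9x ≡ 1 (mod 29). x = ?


Use the extended Euclidean algorithm to write 1 = 9·s + 29·t; then s mod 29 is the inverse.
Euclidean algorithm:
  9 = 0·29 + 9
  29 = 3·9 + 2
  9 = 4·2 + 1
  2 = 2·1 + 0
gcd(9,29) = 1
Back-substitution gives: 9·(13) + 29·(-4) = 1
So 9⁻¹ ≡ 13 ≡ 13 (mod 29)
Check: 9 × 13 = 117 ≡ 1 (mod 29) ✓

9⁻¹ ≡ 13 (mod 29)


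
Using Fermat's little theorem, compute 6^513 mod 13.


Fermat's little theorem: if p is prime and gcd(a,p)=1, then a^(p-1) ≡ 1 (mod p)
p = 13 is prime, gcd(6,13) = 1
Reduce exponent: 513 mod 12 = 9
So 6^513 ≡ 6^9 (mod 13)
6^9 mod 13 = 5

6^513 ≡ 5 (mod 13)


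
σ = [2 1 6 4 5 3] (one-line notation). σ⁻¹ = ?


To find σ⁻¹, swap domain and range:
σ(1) = 2 → σ⁻¹(2) = 1
σ(2) = 1 → σ⁻¹(1) = 2
σ(3) = 6 → σ⁻¹(6) = 3
σ(4) = 4 → σ⁻¹(4) = 4
σ(5) = 5 → σ⁻¹(5) = 5
σ(6) = 3 → σ⁻¹(3) = 6

σ⁻¹ = [2 1 6 4 5 3]


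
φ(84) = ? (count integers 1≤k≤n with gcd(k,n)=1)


Factor n: 84 = 2^2 × 3 × 7
φ(n) = n · ∏(1 - 1/p) over distinct primes p | n
φ(84) = 84 · (1 - 1/2) · (1 - 1/3) · (1 - 1/7) = 24

φ(84) = 24


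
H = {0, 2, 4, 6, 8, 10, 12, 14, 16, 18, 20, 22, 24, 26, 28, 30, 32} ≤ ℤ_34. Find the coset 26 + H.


26 + H = {26 + h (mod 34) : h ∈ H}
26+0=26, 26+2=28, 26+4=30, 26+6=32, 26+8=0, 26+10=2, 26+12=4, 26+14=6, 26+16=8, 26+18=10, 26+20=12, 26+22=14, 26+24=16, 26+26=18, 26+28=20, 26+30=22, 26+32=24
26 + H = {0, 2, 4, 6, 8, 10, 12, 14, 16, 18, 20, 22, 24, 26, 28, 30, 32} = 0 + H

26 + H = {0, 2, 4, 6, 8, 10, 12, 14, 16, 18, 20, 22, 24, 26, 28, 30, 32}


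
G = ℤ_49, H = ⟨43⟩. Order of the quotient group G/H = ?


|⟨43⟩| = n / gcd(43, 49) = 49 / 1 = 49
H is normal (ℤ_49 is abelian).
|G/H| = |G| / |H| = 49 / 49 = 1

|G/H| = 1


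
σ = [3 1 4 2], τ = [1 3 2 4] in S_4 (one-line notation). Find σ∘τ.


σ∘τ: apply τ first, then σ
1 →τ 1 →σ 3
2 →τ 3 →σ 4
3 →τ 2 →σ 1
4 →τ 4 →σ 2

σ∘τ = [3 4 1 2]


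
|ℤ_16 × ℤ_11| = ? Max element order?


|ℤ_16 × ℤ_11| = 16 × 11 = 176
Max element order = lcm(16,11) = 176
Cyclic? Yes (gcd=1)

|ℤ_16×ℤ_11| = 176, max element order = 176


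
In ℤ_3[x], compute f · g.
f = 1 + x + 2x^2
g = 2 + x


Expand and collect like terms; reduce coefficients mod 3:
x^0: 1·2 = 2 ≡ 2 (mod 3)
x^1: 1·1 + 1·2 = 3 ≡ 0 (mod 3)
x^2: 1·1 + 2·2 = 5 ≡ 2 (mod 3)
x^3: 2·1 = 2 ≡ 2 (mod 3)
Result: 2 + 2x^2 + 2x^3

f · g = 2 + 2x^2 + 2x^3


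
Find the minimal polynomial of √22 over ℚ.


√22 satisfies x² - 22 = 0, irreducible over ℚ since 22 is squarefree

Minimal polynomial: x² - 22


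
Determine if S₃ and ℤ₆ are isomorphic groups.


Comparing S₃ and ℤ₆:
S₃ is non-abelian, ℤ₆ is abelian

No, S₃ ≇ ℤ₆


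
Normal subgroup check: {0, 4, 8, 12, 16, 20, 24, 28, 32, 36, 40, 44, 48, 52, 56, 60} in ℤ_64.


H = {0, 4, 8, 12, 16, 20, 24, 28, 32, 36, 40, 44, 48, 52, 56, 60} in ℤ_64
ℤ_64 is abelian; every subgroup of an abelian group is normal

Yes, normal subgroup


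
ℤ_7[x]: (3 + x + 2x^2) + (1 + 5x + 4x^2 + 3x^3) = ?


Add coefficients mod 7:
x^0: 3 + 1 = 4 (mod 7)
x^1: 1 + 5 = 6 (mod 7)
x^2: 2 + 4 = 6 (mod 7)
x^3: 0 + 3 = 3 (mod 7)
Result: 4 + 6x + 6x^2 + 3x^3

f + g = 4 + 6x + 6x^2 + 3x^3


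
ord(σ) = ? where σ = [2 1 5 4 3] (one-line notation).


Cycle decomposition: (1 2) (3 5)
Cycle lengths: 2, 2
Order = lcm(2, 2) = 2

ord(σ) = 2


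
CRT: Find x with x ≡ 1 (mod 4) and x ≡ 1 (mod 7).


m₁ = 4, m₂ = 7, gcd = 1, so CRT applies. M = m₁·m₂ = 28
Let M₁ = M/m₁ = 7, M₂ = M/m₂ = 4
Find y₁ ≡ M₁⁻¹ (mod m₁): 7⁻¹ ≡ 3 (mod 4)
Find y₂ ≡ M₂⁻¹ (mod m₂): 4⁻¹ ≡ 2 (mod 7)
x = a₁·M₁·y₁ + a₂·M₂·y₂ = 1·7·3 + 1·4·2 = 29
Reduce mod 28: x ≡ 1
Check: 1 mod 4 = 1 ✓, 1 mod 7 = 1 ✓

x ≡ 1 (mod 28)


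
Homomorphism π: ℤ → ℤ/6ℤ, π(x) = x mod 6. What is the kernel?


Kernel = preimage of identity
ker(π) = multiples of 6 = 6ℤ

ker(π) = 6ℤ


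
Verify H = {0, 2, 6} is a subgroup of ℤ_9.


Subgroup test for H = {0, 2, 6} in (ℤ_9, +):
(1) 0 ∈ H? Yes
(2) Closure: for all a,b ∈ H, (a+b) mod 9 ∈ H? No  [counterexample: 2 + 2 = 4 ∉ H]
(3) Inverses: for all a ∈ H, -a mod 9 ∈ H? No

No, H is not a subgroup of ℤ_9


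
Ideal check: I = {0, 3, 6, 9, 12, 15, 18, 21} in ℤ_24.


Check ideal conditions for I = {0, 3, 6, 9, 12, 15, 18, 21} in ℤ_24:
(1) I is an additive subgroup? Yes
(2) For r ∈ ℤ_24 and a ∈ I: r·a ∈ I? Yes

Yes, I is an ideal of ℤ_24


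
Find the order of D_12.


|D_n| = 2n (n rotations and n reflections)
|D_12| = 2×12 = 24

|D_12| = 24


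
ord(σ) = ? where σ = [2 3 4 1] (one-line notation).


Cycle decomposition: (1 2 3 4)
Cycle lengths: 4
Order = lcm(4) = 4

ord(σ) = 4


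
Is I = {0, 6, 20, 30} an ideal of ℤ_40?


Check ideal conditions for I = {0, 6, 20, 30} in ℤ_40:
(1) I is an additive subgroup? No
(2) For r ∈ ℤ_40 and a ∈ I: r·a ∈ I? No  [counterexample: r=2, a=6, r·a mod 40 = 12 ∉ I]

No, I is not an ideal of ℤ_40


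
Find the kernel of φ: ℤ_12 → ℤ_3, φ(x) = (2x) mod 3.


Kernel = preimage of identity
ker(φ) = {x ∈ ℤ_12 : 2x ≡ 0 (mod 3)}. Since 3 | 12, φ is well-defined. The kernel is the cyclic subgroup ⟨3⟩ of ℤ_12 (order 4), i.e. {0, 3, 6, 9}

ker(φ) = {0, 3, 6, 9}


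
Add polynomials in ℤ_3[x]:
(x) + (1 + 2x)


Add coefficients mod 3:
x^0: 0 + 1 = 1 (mod 3)
x^1: 1 + 2 = 0 (mod 3)
Result: 1

f + g = 1


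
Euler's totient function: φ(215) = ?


Factor n: 215 = 5 × 43
φ(n) = n · ∏(1 - 1/p) over distinct primes p | n
φ(215) = 215 · (1 - 1/5) · (1 - 1/43) = 168

φ(215) = 168


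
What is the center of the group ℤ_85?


Z(G) = {g ∈ G | gx = xg for all x ∈ G}
ℤ_85 is abelian, so Z(G) = G

Z(ℤ_85) = ℤ_85


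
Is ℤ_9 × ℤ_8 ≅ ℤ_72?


Comparing ℤ_9 × ℤ_8 and ℤ_72:
gcd(9,8) = 1, so ℤ_9 × ℤ_8 ≅ ℤ_72 (CRT)

Yes, ℤ_9 × ℤ_8 ≅ ℤ_72


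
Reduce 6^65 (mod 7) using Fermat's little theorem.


Fermat's little theorem: if p is prime and gcd(a,p)=1, then a^(p-1) ≡ 1 (mod p)
p = 7 is prime, gcd(6,7) = 1
Reduce exponent: 65 mod 6 = 5
So 6^65 ≡ 6^5 (mod 7)
6^5 mod 7 = 6

6^65 ≡ 6 (mod 7)


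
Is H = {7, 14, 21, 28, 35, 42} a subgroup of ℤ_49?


Subgroup test for H = {7, 14, 21, 28, 35, 42} in (ℤ_49, +):
(1) 0 ∈ H? No
(2) Closure: for all a,b ∈ H, (a+b) mod 49 ∈ H? No  [counterexample: 7 + 42 = 0 ∉ H]
(3) Inverses: for all a ∈ H, -a mod 49 ∈ H? Yes

No, H is not a subgroup of ℤ_49


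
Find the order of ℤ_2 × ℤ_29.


|A × B| = |A| · |B|
|ℤ_2 × ℤ_29| = 2 × 29 = 58

|ℤ_2 × ℤ_29| = 58


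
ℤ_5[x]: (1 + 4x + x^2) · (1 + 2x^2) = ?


Expand and collect like terms; reduce coefficients mod 5:
x^0: 1·1 = 1 ≡ 1 (mod 5)
x^1: 1·0 + 4·1 = 4 ≡ 4 (mod 5)
x^2: 1·2 + 4·0 + 1·1 = 3 ≡ 3 (mod 5)
x^3: 4·2 + 1·0 = 8 ≡ 3 (mod 5)
x^4: 1·2 = 2 ≡ 2 (mod 5)
Result: 1 + 4x + 3x^2 + 3x^3 + 2x^4

f · g = 1 + 4x + 3x^2 + 3x^3 + 2x^4


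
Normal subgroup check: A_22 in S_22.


H = A_22 in S_22
A_22 has index 2 in S_22, and every subgroup of index 2 is normal

Yes, normal subgroup


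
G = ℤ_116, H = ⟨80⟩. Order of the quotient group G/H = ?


|⟨80⟩| = n / gcd(80, 116) = 116 / 4 = 29
H is normal (ℤ_116 is abelian).
|G/H| = |G| / |H| = 116 / 29 = 4

|G/H| = 4


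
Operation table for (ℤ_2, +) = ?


Elements: {0, 1}
Operation: addition mod 2
Entry (a, b) = (a + b) mod 2

Cayley table:
  | 0 | 1
0 | 0 | 1
1 | 1 | 0


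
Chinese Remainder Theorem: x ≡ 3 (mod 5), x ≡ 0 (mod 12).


m₁ = 5, m₂ = 12, gcd = 1, so CRT applies. M = m₁·m₂ = 60
Let M₁ = M/m₁ = 12, M₂ = M/m₂ = 5
Find y₁ ≡ M₁⁻¹ (mod m₁): 12⁻¹ ≡ 3 (mod 5)
Find y₂ ≡ M₂⁻¹ (mod m₂): 5⁻¹ ≡ 5 (mod 12)
x = a₁·M₁·y₁ + a₂·M₂·y₂ = 3·12·3 + 0·5·5 = 108
Reduce mod 60: x ≡ 48
Check: 48 mod 5 = 3 ✓, 48 mod 12 = 0 ✓

x ≡ 48 (mod 60)


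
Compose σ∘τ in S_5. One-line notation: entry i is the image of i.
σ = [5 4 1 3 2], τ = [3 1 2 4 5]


σ∘τ: apply τ first, then σ
1 →τ 3 →σ 1
2 →τ 1 →σ 5
3 →τ 2 →σ 4
4 →τ 4 →σ 3
5 →τ 5 →σ 2

σ∘τ = [1 5 4 3 2]


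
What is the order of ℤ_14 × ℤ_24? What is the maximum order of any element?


|ℤ_14 × ℤ_24| = 14 × 24 = 336
Max element order = lcm(14,24) = 168
Cyclic? No (gcd=2)

|ℤ_14×ℤ_24| = 336, max element order = 168


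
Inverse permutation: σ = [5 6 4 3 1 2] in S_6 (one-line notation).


To find σ⁻¹, swap domain and range:
σ(1) = 5 → σ⁻¹(5) = 1
σ(2) = 6 → σ⁻¹(6) = 2
σ(3) = 4 → σ⁻¹(4) = 3
σ(4) = 3 → σ⁻¹(3) = 4
σ(5) = 1 → σ⁻¹(1) = 5
σ(6) = 2 → σ⁻¹(2) = 6

σ⁻¹ = [5 6 4 3 1 2]


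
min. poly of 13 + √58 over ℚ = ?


Let α = 13 + √58. Then α - 13 = √58, so (α - 13)² = 58, giving α² - 26α + 111 = 0. Degree 2 and α ∉ ℚ, so this is the minimal polynomial.

Minimal polynomial: x² - 26x + 111


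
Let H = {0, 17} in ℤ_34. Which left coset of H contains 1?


1 + H = {1 + h (mod 34) : h ∈ H}
1+0=1, 1+17=18

1 + H = {1, 18}


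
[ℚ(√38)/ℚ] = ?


√38 has minimal polynomial x² - 38 (irreducible over ℚ since 38 is squarefree)

[ℚ(√38)/ℚ] = 2


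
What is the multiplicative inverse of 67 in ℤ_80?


Use the extended Euclidean algorithm to write 1 = 67·s + 80·t; then s mod 80 is the inverse.
Euclidean algorithm:
  67 = 0·80 + 67
  80 = 1·67 + 13
  67 = 5·13 + 2
  13 = 6·2 + 1
  2 = 2·1 + 0
gcd(67,80) = 1
Back-substitution gives: 67·(-37) + 80·(31) = 1
So 67⁻¹ ≡ -37 ≡ 43 (mod 80)
Check: 67 × 43 = 2881 ≡ 1 (mod 80) ✓

67⁻¹ ≡ 43 (mod 80)


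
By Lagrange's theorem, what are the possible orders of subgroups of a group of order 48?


Lagrange's theorem: |H| divides |G|
|G| = 48
Divisors of 48: 1, 2, 3, 4, 6, 8, 12, 16, 24, 48

Possible subgroup orders: {1, 2, 3, 4, 6, 8, 12, 16, 24, 48}


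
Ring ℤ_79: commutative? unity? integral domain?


ℤ_79 is a commutative ring with unity 1; 79 is prime, so ℤ_79 is a field (hence an integral domain)
Commutative: Yes
Integral domain: Yes
Has unity: Yes

ℤ_79: Commutative=Yes, Unity=Yes


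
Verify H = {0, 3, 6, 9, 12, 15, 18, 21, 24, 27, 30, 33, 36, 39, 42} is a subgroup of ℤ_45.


Subgroup test for H = {0, 3, 6, 9, 12, 15, 18, 21, 24, 27, 30, 33, 36, 39, 42} in (ℤ_45, +):
(1) 0 ∈ H? Yes
(2) Closure: for all a,b ∈ H, (a+b) mod 45 ∈ H? Yes
(3) Inverses: for all a ∈ H, -a mod 45 ∈ H? Yes

Yes, H is a subgroup of ℤ_45


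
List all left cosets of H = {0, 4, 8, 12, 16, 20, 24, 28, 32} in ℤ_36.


H = {0, 4, 8, 12, 16, 20, 24, 28, 32}, |H| = 9
Number of cosets = |G|/|H| = 36/9 = 4
0 + H = {0, 4, 8, 12, 16, 20, 24, 28, 32}
1 + H = {1, 5, 9, 13, 17, 21, 25, 29, 33}
2 + H = {2, 6, 10, 14, 18, 22, 26, 30, 34}
3 + H = {3, 7, 11, 15, 19, 23, 27, 31, 35}

Cosets: 0+H={0,4,8,12,16,20,24,28,32}; 1+H={1,5,9,13,17,21,25,29,33}; 2+H={2,6,10,14,18,22,26,30,34}; 3+H={3,7,11,15,19,23,27,31,35}


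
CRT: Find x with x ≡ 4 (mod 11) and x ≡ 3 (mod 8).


m₁ = 11, m₂ = 8, gcd = 1, so CRT applies. M = m₁·m₂ = 88
Let M₁ = M/m₁ = 8, M₂ = M/m₂ = 11
Find y₁ ≡ M₁⁻¹ (mod m₁): 8⁻¹ ≡ 7 (mod 11)
Find y₂ ≡ M₂⁻¹ (mod m₂): 11⁻¹ ≡ 3 (mod 8)
x = a₁·M₁·y₁ + a₂·M₂·y₂ = 4·8·7 + 3·11·3 = 323
Reduce mod 88: x ≡ 59
Check: 59 mod 11 = 4 ✓, 59 mod 8 = 3 ✓

x ≡ 59 (mod 88)


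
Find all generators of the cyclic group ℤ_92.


g generates ℤ_n iff gcd(g,n) = 1
Prime factors of 92: 2, 23
Generators are g ∈ {1,...,91} not divisible by any of these primes.
Generators: {1, 3, 5, 7, 9, 11, 13, 15, 17, 19, 21, 25, 27, 29, 31, 33, 35, 37, 39, 41, 43, 45, 47, 49, 51, 53, 55, 57, 59, 61, 63, 65, 67, 71, 73, 75, 77, 79, 81, 83, 85, 87, 89, 91}
Number of generators = φ(92) = 44

Generators of ℤ_92 = {1, 3, 5, 7, 9, 11, 13, 15, 17, 19, 21, 25, 27, 29, 31, 33, 35, 37, 39, 41, 43, 45, 47, 49, 51, 53, 55, 57, 59, 61, 63, 65, 67, 71, 73, 75, 77, 79, 81, 83, 85, 87, 89, 91}


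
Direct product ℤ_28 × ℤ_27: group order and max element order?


|ℤ_28 × ℤ_27| = 28 × 27 = 756
Max element order = lcm(28,27) = 756
Cyclic? Yes (gcd=1)

|ℤ_28×ℤ_27| = 756, max element order = 756


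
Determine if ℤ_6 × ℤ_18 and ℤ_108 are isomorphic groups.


Comparing ℤ_6 × ℤ_18 and ℤ_108:
gcd(6,18) = 6 ≠ 1. Max element order in ℤ_6×ℤ_18 is lcm(6,18) = 18 < 108, so it has no element of order 108

No, ℤ_6 × ℤ_18 ≇ ℤ_108


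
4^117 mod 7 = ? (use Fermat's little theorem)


Fermat's little theorem: if p is prime and gcd(a,p)=1, then a^(p-1) ≡ 1 (mod p)
p = 7 is prime, gcd(4,7) = 1
Reduce exponent: 117 mod 6 = 3
So 4^117 ≡ 4^3 (mod 7)
4^3 mod 7 = 1

4^117 ≡ 1 (mod 7)


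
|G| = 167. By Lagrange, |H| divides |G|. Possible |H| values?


Lagrange's theorem: |H| divides |G|
|G| = 167
Divisors of 167: 1, 167

Possible subgroup orders: {1, 167}


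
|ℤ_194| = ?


ℤ_n has n elements.

|ℤ_194| = 194


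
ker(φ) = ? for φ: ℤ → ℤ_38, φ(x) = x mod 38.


Kernel = preimage of identity
ker(φ) = {x ∈ ℤ : x ≡ 0 (mod 38)} = 38ℤ = {0, ±38, ±76, ...}

ker(φ) = 38ℤ


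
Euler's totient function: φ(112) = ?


Factor n: 112 = 2^4 × 7
φ(n) = n · ∏(1 - 1/p) over distinct primes p | n
φ(112) = 112 · (1 - 1/2) · (1 - 1/7) = 48

φ(112) = 48


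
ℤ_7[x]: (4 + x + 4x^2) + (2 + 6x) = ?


Add coefficients mod 7:
x^0: 4 + 2 = 6 (mod 7)
x^1: 1 + 6 = 0 (mod 7)
x^2: 4 + 0 = 4 (mod 7)
Result: 6 + 4x^2

f + g = 6 + 4x^2


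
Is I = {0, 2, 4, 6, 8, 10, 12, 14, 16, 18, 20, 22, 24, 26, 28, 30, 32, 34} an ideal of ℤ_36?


Check ideal conditions for I = {0, 2, 4, 6, 8, 10, 12, 14, 16, 18, 20, 22, 24, 26, 28, 30, 32, 34} in ℤ_36:
(1) I is an additive subgroup? Yes
(2) For r ∈ ℤ_36 and a ∈ I: r·a ∈ I? Yes

Yes, I is an ideal of ℤ_36


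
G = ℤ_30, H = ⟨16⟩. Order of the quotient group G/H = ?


|⟨16⟩| = n / gcd(16, 30) = 30 / 2 = 15
H is normal (ℤ_30 is abelian).
|G/H| = |G| / |H| = 30 / 15 = 2

|G/H| = 2


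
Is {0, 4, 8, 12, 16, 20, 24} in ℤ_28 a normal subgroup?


H = {0, 4, 8, 12, 16, 20, 24} in ℤ_28
ℤ_28 is abelian; every subgroup of an abelian group is normal

Yes, normal subgroup


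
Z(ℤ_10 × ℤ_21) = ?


Z(G) = {g ∈ G | gx = xg for all x ∈ G}
Direct product of abelian groups is abelian, so Z(G) = G

Z(ℤ_10 × ℤ_21) = ℤ_10 × ℤ_21


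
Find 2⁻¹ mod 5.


Use the extended Euclidean algorithm to write 1 = 2·s + 5·t; then s mod 5 is the inverse.
Euclidean algorithm:
  2 = 0·5 + 2
  5 = 2·2 + 1
  2 = 2·1 + 0
gcd(2,5) = 1
Back-substitution gives: 2·(-2) + 5·(1) = 1
So 2⁻¹ ≡ -2 ≡ 3 (mod 5)
Check: 2 × 3 = 6 ≡ 1 (mod 5) ✓

2⁻¹ ≡ 3 (mod 5)


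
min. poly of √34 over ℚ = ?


√34 satisfies x² - 34 = 0, irreducible over ℚ since 34 is squarefree

Minimal polynomial: x² - 34


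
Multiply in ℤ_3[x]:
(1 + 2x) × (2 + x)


Expand and collect like terms; reduce coefficients mod 3:
x^0: 1·2 = 2 ≡ 2 (mod 3)
x^1: 1·1 + 2·2 = 5 ≡ 2 (mod 3)
x^2: 2·1 = 2 ≡ 2 (mod 3)
Result: 2 + 2x + 2x^2

f · g = 2 + 2x + 2x^2


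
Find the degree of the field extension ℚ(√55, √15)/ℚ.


[ℚ(√55,√15):ℚ] = [ℚ(√55,√15):ℚ(√55)]·[ℚ(√55):ℚ] = 2·2 = 4

[ℚ(√55, √15)/ℚ] = 4


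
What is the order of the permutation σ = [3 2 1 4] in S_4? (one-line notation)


Cycle decomposition: (1 3)
Cycle lengths: 2
Order = lcm(2) = 2

ord(σ) = 2


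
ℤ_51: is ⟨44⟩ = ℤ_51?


g generates ℤ_n iff gcd(g, n) = 1
gcd(44, 51) = 1
Since gcd = 1, 44 is a generator.

Yes, 44 generates ℤ_51


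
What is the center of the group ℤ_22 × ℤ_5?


Z(G) = {g ∈ G | gx = xg for all x ∈ G}
Direct product of abelian groups is abelian, so Z(G) = G

Z(ℤ_22 × ℤ_5) = ℤ_22 × ℤ_5


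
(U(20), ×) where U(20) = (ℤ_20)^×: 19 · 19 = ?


Operation: multiplication mod 20
19 · 19 = (a × b) mod 20 with a = 19, b = 19

19 · 19 = 1


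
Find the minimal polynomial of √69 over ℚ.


√69 satisfies x² - 69 = 0, irreducible over ℚ since 69 is squarefree

Minimal polynomial: x² - 69


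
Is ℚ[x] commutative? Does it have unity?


Polynomial ring over ℚ (an integral domain) is a commutative integral domain with unity 1
Commutative: Yes
Integral domain: Yes
Has unity: Yes

ℚ[x]: Commutative=Yes, Unity=Yes


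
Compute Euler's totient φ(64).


Factor n: 64 = 2^6
φ(n) = n · ∏(1 - 1/p) over distinct primes p | n
φ(64) = 64 · (1 - 1/2) = 32

φ(64) = 32


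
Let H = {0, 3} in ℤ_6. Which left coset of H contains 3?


3 + H = {3 + h (mod 6) : h ∈ H}
3+0=3, 3+3=0
3 + H = {0, 3} = 0 + H

3 + H = {0, 3}


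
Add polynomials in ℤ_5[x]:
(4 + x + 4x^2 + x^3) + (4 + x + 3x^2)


Add coefficients mod 5:
x^0: 4 + 4 = 3 (mod 5)
x^1: 1 + 1 = 2 (mod 5)
x^2: 4 + 3 = 2 (mod 5)
x^3: 1 + 0 = 1 (mod 5)
Result: 3 + 2x + 2x^2 + x^3

f + g = 3 + 2x + 2x^2 + x^3


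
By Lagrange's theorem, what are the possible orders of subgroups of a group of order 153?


Lagrange's theorem: |H| divides |G|
|G| = 153
Divisors of 153: 1, 3, 9, 17, 51, 153

Possible subgroup orders: {1, 3, 9, 17, 51, 153}


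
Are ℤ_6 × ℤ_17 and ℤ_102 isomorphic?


Comparing ℤ_6 × ℤ_17 and ℤ_102:
gcd(6,17) = 1, so ℤ_6 × ℤ_17 ≅ ℤ_102 (CRT)

Yes, ℤ_6 × ℤ_17 ≅ ℤ_102


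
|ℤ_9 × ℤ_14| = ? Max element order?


|ℤ_9 × ℤ_14| = 9 × 14 = 126
Max element order = lcm(9,14) = 126
Cyclic? Yes (gcd=1)

|ℤ_9×ℤ_14| = 126, max element order = 126


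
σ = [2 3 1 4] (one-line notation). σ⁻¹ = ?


To find σ⁻¹, swap domain and range:
σ(1) = 2 → σ⁻¹(2) = 1
σ(2) = 3 → σ⁻¹(3) = 2
σ(3) = 1 → σ⁻¹(1) = 3
σ(4) = 4 → σ⁻¹(4) = 4

σ⁻¹ = [3 1 2 4]


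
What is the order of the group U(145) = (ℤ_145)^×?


U(n) is the group of units mod n; |U(n)| = φ(n)
|U(145)| = φ(145) = 112

|U(145) = (ℤ_145)^×| = 112


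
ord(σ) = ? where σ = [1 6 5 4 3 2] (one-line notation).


Cycle decomposition: (2 6) (3 5)
Cycle lengths: 2, 2
Order = lcm(2, 2) = 2

ord(σ) = 2


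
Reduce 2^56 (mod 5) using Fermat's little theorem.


Fermat's little theorem: if p is prime and gcd(a,p)=1, then a^(p-1) ≡ 1 (mod p)
p = 5 is prime, gcd(2,5) = 1
Reduce exponent: 56 mod 4 = 0
So 2^56 ≡ 2^0 (mod 5)
2^0 = 1

2^56 ≡ 1 (mod 5)


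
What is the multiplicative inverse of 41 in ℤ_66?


Use the extended Euclidean algorithm to write 1 = 41·s + 66·t; then s mod 66 is the inverse.
Euclidean algorithm:
  41 = 0·66 + 41
  66 = 1·41 + 25
  41 = 1·25 + 16
  25 = 1·16 + 9
  16 = 1·9 + 7
  9 = 1·7 + 2
  7 = 3·2 + 1
  2 = 2·1 + 0
gcd(41,66) = 1
Back-substitution gives: 41·(29) + 66·(-18) = 1
So 41⁻¹ ≡ 29 ≡ 29 (mod 66)
Check: 41 × 29 = 1189 ≡ 1 (mod 66) ✓

41⁻¹ ≡ 29 (mod 66)


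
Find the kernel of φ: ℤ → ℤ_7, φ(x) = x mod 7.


Kernel = preimage of identity
ker(φ) = {x ∈ ℤ : x ≡ 0 (mod 7)} = 7ℤ = {0, ±7, ±14, ...}

ker(φ) = 7ℤ


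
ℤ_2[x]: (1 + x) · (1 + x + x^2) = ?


Expand and collect like terms; reduce coefficients mod 2:
x^0: 1·1 = 1 ≡ 1 (mod 2)
x^1: 1·1 + 1·1 = 2 ≡ 0 (mod 2)
x^2: 1·1 + 1·1 = 2 ≡ 0 (mod 2)
x^3: 1·1 = 1 ≡ 1 (mod 2)
Result: 1 + x^3

f · g = 1 + x^3


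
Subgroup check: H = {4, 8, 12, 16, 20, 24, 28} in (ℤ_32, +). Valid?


Subgroup test for H = {4, 8, 12, 16, 20, 24, 28} in (ℤ_32, +):
(1) 0 ∈ H? No
(2) Closure: for all a,b ∈ H, (a+b) mod 32 ∈ H? No  [counterexample: 4 + 28 = 0 ∉ H]
(3) Inverses: for all a ∈ H, -a mod 32 ∈ H? Yes

No, H is not a subgroup of ℤ_32


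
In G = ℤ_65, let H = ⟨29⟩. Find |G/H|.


|⟨29⟩| = n / gcd(29, 65) = 65 / 1 = 65
H is normal (ℤ_65 is abelian).
|G/H| = |G| / |H| = 65 / 65 = 1

|G/H| = 1


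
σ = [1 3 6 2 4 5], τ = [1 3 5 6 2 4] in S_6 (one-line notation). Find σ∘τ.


σ∘τ: apply τ first, then σ
1 →τ 1 →σ 1
2 →τ 3 →σ 6
3 →τ 5 →σ 4
4 →τ 6 →σ 5
5 →τ 2 →σ 3
6 →τ 4 →σ 2

σ∘τ = [1 6 4 5 3 2]


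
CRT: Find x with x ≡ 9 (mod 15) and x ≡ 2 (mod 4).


m₁ = 15, m₂ = 4, gcd = 1, so CRT applies. M = m₁·m₂ = 60
Let M₁ = M/m₁ = 4, M₂ = M/m₂ = 15
Find y₁ ≡ M₁⁻¹ (mod m₁): 4⁻¹ ≡ 4 (mod 15)
Find y₂ ≡ M₂⁻¹ (mod m₂): 15⁻¹ ≡ 3 (mod 4)
x = a₁·M₁·y₁ + a₂·M₂·y₂ = 9·4·4 + 2·15·3 = 234
Reduce mod 60: x ≡ 54
Check: 54 mod 15 = 9 ✓, 54 mod 4 = 2 ✓

x ≡ 54 (mod 60)


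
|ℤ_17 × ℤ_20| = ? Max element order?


|ℤ_17 × ℤ_20| = 17 × 20 = 340
Max element order = lcm(17,20) = 340
Cyclic? Yes (gcd=1)

|ℤ_17×ℤ_20| = 340, max element order = 340


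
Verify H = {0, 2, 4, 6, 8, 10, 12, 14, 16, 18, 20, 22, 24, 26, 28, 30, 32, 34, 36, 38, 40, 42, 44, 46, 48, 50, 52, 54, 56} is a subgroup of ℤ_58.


Subgroup test for H = {0, 2, 4, 6, 8, 10, 12, 14, 16, 18, 20, 22, 24, 26, 28, 30, 32, 34, 36, 38, 40, 42, 44, 46, 48, 50, 52, 54, 56} in (ℤ_58, +):
(1) 0 ∈ H? Yes
(2) Closure: for all a,b ∈ H, (a+b) mod 58 ∈ H? Yes
(3) Inverses: for all a ∈ H, -a mod 58 ∈ H? Yes

Yes, H is a subgroup of ℤ_58


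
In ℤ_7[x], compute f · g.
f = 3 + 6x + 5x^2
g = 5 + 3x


Expand and collect like terms; reduce coefficients mod 7:
x^0: 3·5 = 15 ≡ 1 (mod 7)
x^1: 3·3 + 6·5 = 39 ≡ 4 (mod 7)
x^2: 6·3 + 5·5 = 43 ≡ 1 (mod 7)
x^3: 5·3 = 15 ≡ 1 (mod 7)
Result: 1 + 4x + x^2 + x^3

f · g = 1 + 4x + x^2 + x^3


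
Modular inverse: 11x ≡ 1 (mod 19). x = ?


Use the extended Euclidean algorithm to write 1 = 11·s + 19·t; then s mod 19 is the inverse.
Euclidean algorithm:
  11 = 0·19 + 11
  19 = 1·11 + 8
  11 = 1·8 + 3
  8 = 2·3 + 2
  3 = 1·2 + 1
  2 = 2·1 + 0
gcd(11,19) = 1
Back-substitution gives: 11·(7) + 19·(-4) = 1
So 11⁻¹ ≡ 7 ≡ 7 (mod 19)
Check: 11 × 7 = 77 ≡ 1 (mod 19) ✓

11⁻¹ ≡ 7 (mod 19)


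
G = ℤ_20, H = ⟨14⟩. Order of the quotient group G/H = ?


|⟨14⟩| = n / gcd(14, 20) = 20 / 2 = 10
H is normal (ℤ_20 is abelian).
|G/H| = |G| / |H| = 20 / 10 = 2

|G/H| = 2


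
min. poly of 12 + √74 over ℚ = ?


Let α = 12 + √74. Then α - 12 = √74, so (α - 12)² = 74, giving α² - 24α + 70 = 0. Degree 2 and α ∉ ℚ, so this is the minimal polynomial.

Minimal polynomial: x² - 24x + 70


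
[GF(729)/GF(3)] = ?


GF(729) = GF(3^6), so the extension degree is 6

[GF(729)/GF(3)] = 6


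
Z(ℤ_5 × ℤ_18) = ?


Z(G) = {g ∈ G | gx = xg for all x ∈ G}
Direct product of abelian groups is abelian, so Z(G) = G

Z(ℤ_5 × ℤ_18) = ℤ_5 × ℤ_18


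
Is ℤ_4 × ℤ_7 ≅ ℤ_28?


Comparing ℤ_4 × ℤ_7 and ℤ_28:
gcd(4,7) = 1, so ℤ_4 × ℤ_7 ≅ ℤ_28 (CRT)

Yes, ℤ_4 × ℤ_7 ≅ ℤ_28


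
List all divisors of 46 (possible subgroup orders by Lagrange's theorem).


Lagrange's theorem: |H| divides |G|
|G| = 46
Divisors of 46: 1, 2, 23, 46

Possible subgroup orders: {1, 2, 23, 46}


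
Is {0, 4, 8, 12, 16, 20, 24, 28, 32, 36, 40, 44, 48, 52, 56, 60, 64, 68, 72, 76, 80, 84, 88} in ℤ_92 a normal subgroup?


H = {0, 4, 8, 12, 16, 20, 24, 28, 32, 36, 40, 44, 48, 52, 56, 60, 64, 68, 72, 76, 80, 84, 88} in ℤ_92
ℤ_92 is abelian; every subgroup of an abelian group is normal

Yes, normal subgroup


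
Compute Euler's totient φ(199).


Factor n: 199 = 199
φ(n) = n · ∏(1 - 1/p) over distinct primes p | n
φ(199) = 199 · (1 - 1/199) = 198

φ(199) = 198


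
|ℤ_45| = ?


ℤ_n has n elements.

|ℤ_45| = 45


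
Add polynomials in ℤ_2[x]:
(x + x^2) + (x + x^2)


Add coefficients mod 2:
x^0: 0 + 0 = 0 (mod 2)
x^1: 1 + 1 = 0 (mod 2)
x^2: 1 + 1 = 0 (mod 2)
Result: 0

f + g = 0


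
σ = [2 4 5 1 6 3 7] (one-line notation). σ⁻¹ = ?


To find σ⁻¹, swap domain and range:
σ(1) = 2 → σ⁻¹(2) = 1
σ(2) = 4 → σ⁻¹(4) = 2
σ(3) = 5 → σ⁻¹(5) = 3
σ(4) = 1 → σ⁻¹(1) = 4
σ(5) = 6 → σ⁻¹(6) = 5
σ(6) = 3 → σ⁻¹(3) = 6
σ(7) = 7 → σ⁻¹(7) = 7

σ⁻¹ = [4 1 6 2 3 5 7]


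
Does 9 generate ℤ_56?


g generates ℤ_n iff gcd(g, n) = 1
gcd(9, 56) = 1
Since gcd = 1, 9 is a generator.

Yes, 9 generates ℤ_56


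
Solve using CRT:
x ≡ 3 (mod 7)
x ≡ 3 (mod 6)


m₁ = 7, m₂ = 6, gcd = 1, so CRT applies. M = m₁·m₂ = 42
Let M₁ = M/m₁ = 6, M₂ = M/m₂ = 7
Find y₁ ≡ M₁⁻¹ (mod m₁): 6⁻¹ ≡ 6 (mod 7)
Find y₂ ≡ M₂⁻¹ (mod m₂): 7⁻¹ ≡ 1 (mod 6)
x = a₁·M₁·y₁ + a₂·M₂·y₂ = 3·6·6 + 3·7·1 = 129
Reduce mod 42: x ≡ 3
Check: 3 mod 7 = 3 ✓, 3 mod 6 = 3 ✓

x ≡ 3 (mod 42)


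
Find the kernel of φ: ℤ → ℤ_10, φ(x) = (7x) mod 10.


Kernel = preimage of identity
ker(φ) = {x ∈ ℤ : 7x ≡ 0 (mod 10)}. gcd(7,10) = 1, so 7x ≡ 0 (mod 10) ⟺ x ≡ 0 (mod 10/1 = 10). Hence ker(φ) = 10ℤ

ker(φ) = 10ℤ


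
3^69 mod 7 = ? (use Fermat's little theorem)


Fermat's little theorem: if p is prime and gcd(a,p)=1, then a^(p-1) ≡ 1 (mod p)
p = 7 is prime, gcd(3,7) = 1
Reduce exponent: 69 mod 6 = 3
So 3^69 ≡ 3^3 (mod 7)
3^3 mod 7 = 6

3^69 ≡ 6 (mod 7)


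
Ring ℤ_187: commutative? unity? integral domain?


ℤ_187 is a commutative ring with unity 1; 187 = 11×17 is composite, so 11·17 ≡ 0 gives zero divisors (not an integral domain)
Commutative: Yes
Integral domain: No
Has unity: Yes

ℤ_187: Commutative=Yes, Unity=Yes


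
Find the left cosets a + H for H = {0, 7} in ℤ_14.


H = {0, 7}, |H| = 2
Number of cosets = |G|/|H| = 14/2 = 7
0 + H = {0, 7}
1 + H = {1, 8}
2 + H = {2, 9}
3 + H = {3, 10}
4 + H = {4, 11}
5 + H = {5, 12}
6 + H = {6, 13}

Cosets: 0+H={0,7}; 1+H={1,8}; 2+H={2,9}; 3+H={3,10}; 4+H={4,11}; 5+H={5,12}; 6+H={6,13}


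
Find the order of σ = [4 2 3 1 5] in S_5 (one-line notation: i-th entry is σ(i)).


Cycle decomposition: (1 4)
Cycle lengths: 2
Order = lcm(2) = 2

ord(σ) = 2


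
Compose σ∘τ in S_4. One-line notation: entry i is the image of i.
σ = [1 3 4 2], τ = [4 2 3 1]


σ∘τ: apply τ first, then σ
1 →τ 4 →σ 2
2 →τ 2 →σ 3
3 →τ 3 →σ 4
4 →τ 1 →σ 1

σ∘τ = [2 3 4 1]


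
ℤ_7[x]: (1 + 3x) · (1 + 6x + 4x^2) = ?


Expand and collect like terms; reduce coefficients mod 7:
x^0: 1·1 = 1 ≡ 1 (mod 7)
x^1: 1·6 + 3·1 = 9 ≡ 2 (mod 7)
x^2: 1·4 + 3·6 = 22 ≡ 1 (mod 7)
x^3: 3·4 = 12 ≡ 5 (mod 7)
Result: 1 + 2x + x^2 + 5x^3

f · g = 1 + 2x + x^2 + 5x^3


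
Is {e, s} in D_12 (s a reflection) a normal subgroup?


H = {e, s} in D_12 (s a reflection)
r·s·r⁻¹ = sr⁻² ≠ s for n ≥ 3, so {e, s} is not closed under conjugation

No, not a normal subgroup


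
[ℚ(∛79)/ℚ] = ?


∛79 has minimal polynomial x³ - 79 (irreducible over ℚ since 79 is not a perfect cube)

[ℚ(∛79)/ℚ] = 3


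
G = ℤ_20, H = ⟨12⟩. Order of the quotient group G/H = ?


|⟨12⟩| = n / gcd(12, 20) = 20 / 4 = 5
H is normal (ℤ_20 is abelian).
|G/H| = |G| / |H| = 20 / 5 = 4

|G/H| = 4


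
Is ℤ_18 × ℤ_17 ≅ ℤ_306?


Comparing ℤ_18 × ℤ_17 and ℤ_306:
gcd(18,17) = 1, so ℤ_18 × ℤ_17 ≅ ℤ_306 (CRT)

Yes, ℤ_18 × ℤ_17 ≅ ℤ_306


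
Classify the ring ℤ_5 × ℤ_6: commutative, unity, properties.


Direct product ring; commutative with unity (1,1); but (1,0)·(0,1) = (0,0) gives zero divisors, so not an integral domain
Commutative: Yes
Integral domain: No
Has unity: Yes

ℤ_5 × ℤ_6: Commutative=Yes, Unity=Yes


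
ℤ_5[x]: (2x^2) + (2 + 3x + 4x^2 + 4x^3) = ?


Add coefficients mod 5:
x^0: 0 + 2 = 2 (mod 5)
x^1: 0 + 3 = 3 (mod 5)
x^2: 2 + 4 = 1 (mod 5)
x^3: 0 + 4 = 4 (mod 5)
Result: 2 + 3x + x^2 + 4x^3

f + g = 2 + 3x + x^2 + 4x^3


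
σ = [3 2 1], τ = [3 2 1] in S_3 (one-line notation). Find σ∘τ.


σ∘τ: apply τ first, then σ
1 →τ 3 →σ 1
2 →τ 2 →σ 2
3 →τ 1 →σ 3

σ∘τ = [1 2 3]


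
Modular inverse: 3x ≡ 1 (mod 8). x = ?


Use the extended Euclidean algorithm to write 1 = 3·s + 8·t; then s mod 8 is the inverse.
Euclidean algorithm:
  3 = 0·8 + 3
  8 = 2·3 + 2
  3 = 1·2 + 1
  2 = 2·1 + 0
gcd(3,8) = 1
Back-substitution gives: 3·(3) + 8·(-1) = 1
So 3⁻¹ ≡ 3 ≡ 3 (mod 8)
Check: 3 × 3 = 9 ≡ 1 (mod 8) ✓

3⁻¹ ≡ 3 (mod 8)


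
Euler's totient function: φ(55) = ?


Factor n: 55 = 5 × 11
φ(n) = n · ∏(1 - 1/p) over distinct primes p | n
φ(55) = 55 · (1 - 1/5) · (1 - 1/11) = 40

φ(55) = 40


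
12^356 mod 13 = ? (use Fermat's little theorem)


Fermat's little theorem: if p is prime and gcd(a,p)=1, then a^(p-1) ≡ 1 (mod p)
p = 13 is prime, gcd(12,13) = 1
Reduce exponent: 356 mod 12 = 8
So 12^356 ≡ 12^8 (mod 13)
12^8 mod 13 = 1

12^356 ≡ 1 (mod 13)


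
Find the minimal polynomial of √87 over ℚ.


√87 satisfies x² - 87 = 0, irreducible over ℚ since 87 is squarefree

Minimal polynomial: x² - 87


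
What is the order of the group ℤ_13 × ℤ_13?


|A × B| = |A| · |B|
|ℤ_13 × ℤ_13| = 13 × 13 = 169

|ℤ_13 × ℤ_13| = 169


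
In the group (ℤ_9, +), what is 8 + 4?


Operation: addition mod 9
8 + 4 = (a + b) mod 9 with a = 8, b = 4

8 + 4 = 3


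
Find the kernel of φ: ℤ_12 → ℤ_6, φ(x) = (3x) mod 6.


Kernel = preimage of identity
ker(φ) = {x ∈ ℤ_12 : 3x ≡ 0 (mod 6)}. Since 6 | 12, φ is well-defined. The kernel is the cyclic subgroup ⟨2⟩ of ℤ_12 (order 6), i.e. {0, 2, 4, 6, 8, 10}

ker(φ) = {0, 2, 4, 6, 8, 10}


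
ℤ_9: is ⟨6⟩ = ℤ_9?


g generates ℤ_n iff gcd(g, n) = 1
gcd(6, 9) = 3
Since gcd = 3 ≠ 1, ⟨6⟩ has order 3 < 9, so 6 is not a generator.

No, 6 does not generate ℤ_9
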